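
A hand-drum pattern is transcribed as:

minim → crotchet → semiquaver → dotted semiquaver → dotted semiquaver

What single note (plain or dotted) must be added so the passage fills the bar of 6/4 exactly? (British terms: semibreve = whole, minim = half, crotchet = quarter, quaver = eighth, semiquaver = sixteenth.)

The bar of 6/4 = 48 thirty-second notes.
Each duration in thirty-second notes: minim = 16; crotchet = 8; semiquaver = 2; dotted semiquaver = 3; dotted semiquaver = 3.
Altogether 16 + 8 + 2 + 3 + 3 = 32.
Remaining: 48 − 32 = 16 thirty-second notes, which is a half note.

half note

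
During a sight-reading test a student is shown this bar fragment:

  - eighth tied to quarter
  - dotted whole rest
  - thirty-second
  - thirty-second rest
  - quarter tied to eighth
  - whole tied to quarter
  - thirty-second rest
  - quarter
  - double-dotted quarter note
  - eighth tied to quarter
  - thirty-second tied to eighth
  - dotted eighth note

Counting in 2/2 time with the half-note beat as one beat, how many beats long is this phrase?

10

One half-note beat = 16 thirty-second notes.
In thirty-second notes: eighth tied to quarter (eighth + quarter) = 12; dotted whole rest = 48; thirty-second = 1; thirty-second rest = 1; quarter tied to eighth (quarter + eighth) = 12; whole tied to quarter (whole + quarter) = 40; thirty-second rest = 1; quarter = 8; double-dotted quarter note = 14; eighth tied to quarter (eighth + quarter) = 12; thirty-second tied to eighth (thirty-second + eighth) = 5; dotted eighth note = 6.
Altogether 12 + 48 + 1 + 1 + 12 + 40 + 1 + 8 + 14 + 12 + 5 + 6 = 160.
160 ÷ 16 = 10 beats.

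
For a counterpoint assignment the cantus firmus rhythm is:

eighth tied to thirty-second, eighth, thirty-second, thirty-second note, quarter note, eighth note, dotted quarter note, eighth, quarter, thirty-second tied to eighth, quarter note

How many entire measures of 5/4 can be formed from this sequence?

1

One bar of 5/4 = 40 thirty-second notes.
Working in thirty-second notes: eighth tied to thirty-second (eighth + thirty-second) = 5; eighth = 4; thirty-second = 1; thirty-second note = 1; quarter note = 8; eighth note = 4; dotted quarter note = 12; eighth = 4; quarter = 8; thirty-second tied to eighth (thirty-second + eighth) = 5; quarter note = 8.
Total: 5 + 4 + 1 + 1 + 8 + 4 + 12 + 4 + 8 + 5 + 8 = 60.
60 ÷ 40 = 1 complete bar with 20 left over.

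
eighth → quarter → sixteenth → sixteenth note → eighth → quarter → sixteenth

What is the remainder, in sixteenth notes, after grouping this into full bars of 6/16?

One bar of 6/16 = 6 sixteenth notes.
Working in sixteenth notes: eighth = 2; quarter = 4; sixteenth = 1; sixteenth note = 1; eighth = 2; quarter = 4; sixteenth = 1.
Altogether 2 + 4 + 1 + 1 + 2 + 4 + 1 = 15.
15 ÷ 6 = 2 complete bars with 3 sixteenth notes remaining.

3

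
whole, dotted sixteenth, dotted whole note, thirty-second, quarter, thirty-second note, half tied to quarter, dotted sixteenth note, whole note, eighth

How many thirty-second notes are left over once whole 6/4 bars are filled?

One bar of 6/4 = 48 thirty-second notes.
Working in thirty-second notes: whole = 32; dotted sixteenth = 3; dotted whole note = 48; thirty-second = 1; quarter = 8; thirty-second note = 1; half tied to quarter (half + quarter) = 24; dotted sixteenth note = 3; whole note = 32; eighth = 4.
Altogether 32 + 3 + 48 + 1 + 8 + 1 + 24 + 3 + 32 + 4 = 156.
156 ÷ 48 = 3 complete bars with 12 thirty-second notes remaining.

12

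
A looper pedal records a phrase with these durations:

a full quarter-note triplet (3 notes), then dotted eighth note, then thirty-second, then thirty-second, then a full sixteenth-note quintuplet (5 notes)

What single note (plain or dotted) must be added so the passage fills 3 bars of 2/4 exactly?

half note

3 bars of 2/4 = 48 thirty-second notes.
Express everything in thirty-second notes: a full quarter-note triplet (3 notes) (three triplet quarters span one half) = 16; dotted eighth note = 6; thirty-second = 1; thirty-second = 1; a full sixteenth-note quintuplet (5 notes) (five quintuplet sixteenths span one quarter) = 8.
Altogether 16 + 6 + 1 + 1 + 8 = 32.
Remaining: 48 − 32 = 16 thirty-second notes, which is a half note.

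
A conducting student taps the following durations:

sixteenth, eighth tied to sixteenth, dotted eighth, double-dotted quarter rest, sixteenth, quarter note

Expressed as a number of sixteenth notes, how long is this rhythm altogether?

Convert each value to sixteenth notes: sixteenth = 1; eighth tied to sixteenth (eighth + sixteenth) = 3; dotted eighth = 3; double-dotted quarter rest = 7; sixteenth = 1; quarter note = 4.
Total: 1 + 3 + 3 + 7 + 1 + 4 = 19 sixteenth notes.

19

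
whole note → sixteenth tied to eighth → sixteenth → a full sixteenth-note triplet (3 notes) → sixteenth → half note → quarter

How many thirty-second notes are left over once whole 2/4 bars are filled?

One bar of 2/4 = 8 sixteenth notes.
Express everything in sixteenth notes: whole note = 16; sixteenth tied to eighth (sixteenth + eighth) = 3; sixteenth = 1; a full sixteenth-note triplet (3 notes) (three triplet sixteenths span one eighth) = 2; sixteenth = 1; half note = 8; quarter = 4.
Total: 16 + 3 + 1 + 2 + 1 + 8 + 4 = 35.
35 ÷ 8 = 4 complete bars with 3 sixteenth notes remaining = 6 thirty-second notes.

6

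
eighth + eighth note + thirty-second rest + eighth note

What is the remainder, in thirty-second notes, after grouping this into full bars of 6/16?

One bar of 6/16 = 12 thirty-second notes.
In thirty-second notes: eighth = 4; eighth note = 4; thirty-second rest = 1; eighth note = 4.
Altogether 4 + 4 + 1 + 4 = 13.
13 ÷ 12 = 1 complete bar with 1 thirty-second note remaining.

1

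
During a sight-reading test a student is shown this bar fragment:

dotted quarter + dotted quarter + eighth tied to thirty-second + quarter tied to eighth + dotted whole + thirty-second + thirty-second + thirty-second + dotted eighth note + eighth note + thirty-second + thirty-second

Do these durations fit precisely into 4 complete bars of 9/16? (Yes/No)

No

One bar of 9/16 = 18 thirty-second notes, so 4 bars = 72.
Convert each value to thirty-second notes: dotted quarter = 12; dotted quarter = 12; eighth tied to thirty-second (eighth + thirty-second) = 5; quarter tied to eighth (quarter + eighth) = 12; dotted whole = 48; thirty-second = 1; thirty-second = 1; thirty-second = 1; dotted eighth note = 6; eighth note = 4; thirty-second = 1; thirty-second = 1.
Altogether 12 + 12 + 5 + 12 + 48 + 1 + 1 + 1 + 6 + 4 + 1 + 1 = 104.
104 exceeds 72, so the answer is No.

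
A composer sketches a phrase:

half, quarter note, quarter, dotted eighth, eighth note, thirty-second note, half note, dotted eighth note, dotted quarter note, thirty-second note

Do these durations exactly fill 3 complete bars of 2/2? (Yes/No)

No

One bar of 2/2 = 32 thirty-second notes, so 3 bars = 96.
Working in thirty-second notes: half = 16; quarter note = 8; quarter = 8; dotted eighth = 6; eighth note = 4; thirty-second note = 1; half note = 16; dotted eighth note = 6; dotted quarter note = 12; thirty-second note = 1.
Altogether 16 + 8 + 8 + 6 + 4 + 1 + 16 + 6 + 12 + 1 = 78.
78 falls short of 96, so the answer is No.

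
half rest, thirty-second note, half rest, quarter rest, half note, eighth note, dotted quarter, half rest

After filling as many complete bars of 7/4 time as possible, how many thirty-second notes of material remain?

33

One bar of 7/4 = 56 thirty-second notes.
In thirty-second notes: half rest = 16; thirty-second note = 1; half rest = 16; quarter rest = 8; half note = 16; eighth note = 4; dotted quarter = 12; half rest = 16.
Adding: 16 + 1 + 16 + 8 + 16 + 4 + 12 + 16 = 89.
89 ÷ 56 = 1 complete bar with 33 thirty-second notes remaining.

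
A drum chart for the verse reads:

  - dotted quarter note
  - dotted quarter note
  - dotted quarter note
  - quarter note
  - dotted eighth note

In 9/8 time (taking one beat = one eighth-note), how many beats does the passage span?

One eighth-note beat = 2 sixteenth notes.
In sixteenth notes: dotted quarter note = 6; dotted quarter note = 6; dotted quarter note = 6; quarter note = 4; dotted eighth note = 3.
Altogether 6 + 6 + 6 + 4 + 3 = 25.
25 ÷ 2 = 12.5 beats.

12.5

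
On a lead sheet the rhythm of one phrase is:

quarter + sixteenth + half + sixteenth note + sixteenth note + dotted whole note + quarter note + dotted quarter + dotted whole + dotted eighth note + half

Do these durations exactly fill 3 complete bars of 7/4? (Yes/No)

One bar of 7/4 = 28 sixteenth notes, so 3 bars = 84.
In sixteenth notes: quarter = 4; sixteenth = 1; half = 8; sixteenth note = 1; sixteenth note = 1; dotted whole note = 24; quarter note = 4; dotted quarter = 6; dotted whole = 24; dotted eighth note = 3; half = 8.
Altogether 4 + 1 + 8 + 1 + 1 + 24 + 4 + 6 + 24 + 3 + 8 = 84.
84 equals 84, so the answer is Yes.

Yes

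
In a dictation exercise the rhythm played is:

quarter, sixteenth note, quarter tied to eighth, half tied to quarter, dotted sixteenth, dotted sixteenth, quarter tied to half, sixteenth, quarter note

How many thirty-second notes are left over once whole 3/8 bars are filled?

2

One bar of 3/8 = 12 thirty-second notes.
Each duration in thirty-second notes: quarter = 8; sixteenth note = 2; quarter tied to eighth (quarter + eighth) = 12; half tied to quarter (half + quarter) = 24; dotted sixteenth = 3; dotted sixteenth = 3; quarter tied to half (quarter + half) = 24; sixteenth = 2; quarter note = 8.
Total: 8 + 2 + 12 + 24 + 3 + 3 + 24 + 2 + 8 = 86.
86 ÷ 12 = 7 complete bars with 2 thirty-second notes remaining.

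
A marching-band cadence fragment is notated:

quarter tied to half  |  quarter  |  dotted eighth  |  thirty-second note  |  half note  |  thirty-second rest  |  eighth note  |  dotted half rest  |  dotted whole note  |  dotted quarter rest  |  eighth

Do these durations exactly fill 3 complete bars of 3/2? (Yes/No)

One bar of 3/2 = 48 thirty-second notes, so 3 bars = 144.
Working in thirty-second notes: quarter tied to half (quarter + half) = 24; quarter = 8; dotted eighth = 6; thirty-second note = 1; half note = 16; thirty-second rest = 1; eighth note = 4; dotted half rest = 24; dotted whole note = 48; dotted quarter rest = 12; eighth = 4.
Sum: 24 + 8 + 6 + 1 + 16 + 1 + 4 + 24 + 48 + 12 + 4 = 148.
148 exceeds 144, so the answer is No.

No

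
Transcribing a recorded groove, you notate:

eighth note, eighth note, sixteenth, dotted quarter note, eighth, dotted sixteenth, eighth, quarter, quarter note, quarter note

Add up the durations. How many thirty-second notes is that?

57

Express everything in thirty-second notes: eighth note = 4; eighth note = 4; sixteenth = 2; dotted quarter note = 12; eighth = 4; dotted sixteenth = 3; eighth = 4; quarter = 8; quarter note = 8; quarter note = 8.
Adding: 4 + 4 + 2 + 12 + 4 + 3 + 4 + 8 + 8 + 8 = 57 thirty-second notes.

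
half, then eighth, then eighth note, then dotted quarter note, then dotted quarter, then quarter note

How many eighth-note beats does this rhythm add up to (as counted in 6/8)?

One eighth-note beat = 2 sixteenth notes.
Working in sixteenth notes: half = 8; eighth = 2; eighth note = 2; dotted quarter note = 6; dotted quarter = 6; quarter note = 4.
Total: 8 + 2 + 2 + 6 + 6 + 4 = 28.
28 ÷ 2 = 14 beats.

14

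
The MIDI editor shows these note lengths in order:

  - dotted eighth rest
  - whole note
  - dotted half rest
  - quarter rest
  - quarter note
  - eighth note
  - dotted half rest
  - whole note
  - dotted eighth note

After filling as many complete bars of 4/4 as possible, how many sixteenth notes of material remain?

8

One bar of 4/4 = 16 sixteenth notes.
Express everything in sixteenth notes: dotted eighth rest = 3; whole note = 16; dotted half rest = 12; quarter rest = 4; quarter note = 4; eighth note = 2; dotted half rest = 12; whole note = 16; dotted eighth note = 3.
Sum: 3 + 16 + 12 + 4 + 4 + 2 + 12 + 16 + 3 = 72.
72 ÷ 16 = 4 complete bars with 8 sixteenth notes remaining.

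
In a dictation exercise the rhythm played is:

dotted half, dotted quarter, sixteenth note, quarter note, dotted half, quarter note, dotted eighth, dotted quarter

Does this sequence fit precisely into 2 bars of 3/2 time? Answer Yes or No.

Yes

One bar of 3/2 = 24 sixteenth notes, so 2 bars = 48.
Convert each value to sixteenth notes: dotted half = 12; dotted quarter = 6; sixteenth note = 1; quarter note = 4; dotted half = 12; quarter note = 4; dotted eighth = 3; dotted quarter = 6.
Adding: 12 + 6 + 1 + 4 + 12 + 4 + 3 + 6 = 48.
48 equals 48, so the answer is Yes.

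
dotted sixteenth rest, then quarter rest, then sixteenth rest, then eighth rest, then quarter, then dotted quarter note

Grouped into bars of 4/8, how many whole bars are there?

2

One bar of 4/8 = 16 thirty-second notes.
Each duration in thirty-second notes: dotted sixteenth rest = 3; quarter rest = 8; sixteenth rest = 2; eighth rest = 4; quarter = 8; dotted quarter note = 12.
Adding: 3 + 8 + 2 + 4 + 8 + 12 = 37.
37 ÷ 16 = 2 complete bars with 5 left over.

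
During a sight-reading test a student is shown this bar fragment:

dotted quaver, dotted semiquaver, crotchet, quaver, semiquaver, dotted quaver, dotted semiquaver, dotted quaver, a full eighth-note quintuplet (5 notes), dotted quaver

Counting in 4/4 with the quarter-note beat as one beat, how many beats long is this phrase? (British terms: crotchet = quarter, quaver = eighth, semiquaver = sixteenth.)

One quarter-note beat = 8 thirty-second notes.
Express everything in thirty-second notes: dotted quaver = 6; dotted semiquaver = 3; crotchet = 8; quaver = 4; semiquaver = 2; dotted quaver = 6; dotted semiquaver = 3; dotted quaver = 6; a full eighth-note quintuplet (5 notes) (five quintuplet eighths span one half) = 16; dotted quaver = 6.
Adding: 6 + 3 + 8 + 4 + 2 + 6 + 3 + 6 + 16 + 6 = 60.
60 ÷ 8 = 7.5 beats.

7.5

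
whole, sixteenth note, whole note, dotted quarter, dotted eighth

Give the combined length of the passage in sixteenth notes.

42

Working in sixteenth notes: whole = 16; sixteenth note = 1; whole note = 16; dotted quarter = 6; dotted eighth = 3.
Total: 16 + 1 + 16 + 6 + 3 = 42 sixteenth notes.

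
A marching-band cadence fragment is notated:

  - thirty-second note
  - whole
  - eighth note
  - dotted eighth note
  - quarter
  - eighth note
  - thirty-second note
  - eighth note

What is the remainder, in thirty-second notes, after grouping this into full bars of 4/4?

28

One bar of 4/4 = 32 thirty-second notes.
Working in thirty-second notes: thirty-second note = 1; whole = 32; eighth note = 4; dotted eighth note = 6; quarter = 8; eighth note = 4; thirty-second note = 1; eighth note = 4.
Total: 1 + 32 + 4 + 6 + 8 + 4 + 1 + 4 = 60.
60 ÷ 32 = 1 complete bar with 28 thirty-second notes remaining.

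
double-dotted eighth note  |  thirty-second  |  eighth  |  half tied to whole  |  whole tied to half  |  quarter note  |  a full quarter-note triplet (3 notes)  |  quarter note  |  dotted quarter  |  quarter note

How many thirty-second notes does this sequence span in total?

Each duration in thirty-second notes: double-dotted eighth note = 7; thirty-second = 1; eighth = 4; half tied to whole (half + whole) = 48; whole tied to half (whole + half) = 48; quarter note = 8; a full quarter-note triplet (3 notes) (three triplet quarters span one half) = 16; quarter note = 8; dotted quarter = 12; quarter note = 8.
Altogether 7 + 1 + 4 + 48 + 48 + 8 + 16 + 8 + 12 + 8 = 160 thirty-second notes.

160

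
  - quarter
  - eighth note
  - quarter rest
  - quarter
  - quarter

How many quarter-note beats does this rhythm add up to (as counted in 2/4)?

One quarter-note beat = 2 eighth notes.
Convert each value to eighth notes: quarter = 2; eighth note = 1; quarter rest = 2; quarter = 2; quarter = 2.
Adding: 2 + 1 + 2 + 2 + 2 = 9.
9 ÷ 2 = 4.5 beats.

4.5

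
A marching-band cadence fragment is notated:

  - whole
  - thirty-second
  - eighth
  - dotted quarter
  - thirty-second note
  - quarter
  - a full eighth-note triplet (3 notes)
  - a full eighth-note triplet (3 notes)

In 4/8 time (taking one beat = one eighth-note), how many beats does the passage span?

One eighth-note beat = 4 thirty-second notes.
In thirty-second notes: whole = 32; thirty-second = 1; eighth = 4; dotted quarter = 12; thirty-second note = 1; quarter = 8; a full eighth-note triplet (3 notes) (three triplet eighths span one quarter) = 8; a full eighth-note triplet (3 notes) (three triplet eighths span one quarter) = 8.
Sum: 32 + 1 + 4 + 12 + 1 + 8 + 8 + 8 = 74.
74 ÷ 4 = 18.5 beats.

18.5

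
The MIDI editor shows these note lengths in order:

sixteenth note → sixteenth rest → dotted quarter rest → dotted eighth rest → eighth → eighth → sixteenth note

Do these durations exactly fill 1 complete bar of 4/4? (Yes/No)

One bar of 4/4 = 16 sixteenth notes.
Working in sixteenth notes: sixteenth note = 1; sixteenth rest = 1; dotted quarter rest = 6; dotted eighth rest = 3; eighth = 2; eighth = 2; sixteenth note = 1.
Sum: 1 + 1 + 6 + 3 + 2 + 2 + 1 = 16.
16 equals 16, so the answer is Yes.

Yes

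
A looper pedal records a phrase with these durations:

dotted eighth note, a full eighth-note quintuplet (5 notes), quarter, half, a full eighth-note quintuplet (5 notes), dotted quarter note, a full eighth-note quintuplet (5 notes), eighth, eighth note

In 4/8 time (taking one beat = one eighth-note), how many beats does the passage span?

One eighth-note beat = 2 sixteenth notes.
Each duration in sixteenth notes: dotted eighth note = 3; a full eighth-note quintuplet (5 notes) (five quintuplet eighths span one half) = 8; quarter = 4; half = 8; a full eighth-note quintuplet (5 notes) (five quintuplet eighths span one half) = 8; dotted quarter note = 6; a full eighth-note quintuplet (5 notes) (five quintuplet eighths span one half) = 8; eighth = 2; eighth note = 2.
Adding: 3 + 8 + 4 + 8 + 8 + 6 + 8 + 2 + 2 = 49.
49 ÷ 2 = 24.5 beats.

24.5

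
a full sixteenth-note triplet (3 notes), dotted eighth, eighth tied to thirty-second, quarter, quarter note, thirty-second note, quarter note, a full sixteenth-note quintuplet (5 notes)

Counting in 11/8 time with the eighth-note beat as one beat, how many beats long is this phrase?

12

One eighth-note beat = 4 thirty-second notes.
Express everything in thirty-second notes: a full sixteenth-note triplet (3 notes) (three triplet sixteenths span one eighth) = 4; dotted eighth = 6; eighth tied to thirty-second (eighth + thirty-second) = 5; quarter = 8; quarter note = 8; thirty-second note = 1; quarter note = 8; a full sixteenth-note quintuplet (5 notes) (five quintuplet sixteenths span one quarter) = 8.
Adding: 4 + 6 + 5 + 8 + 8 + 1 + 8 + 8 = 48.
48 ÷ 4 = 12 beats.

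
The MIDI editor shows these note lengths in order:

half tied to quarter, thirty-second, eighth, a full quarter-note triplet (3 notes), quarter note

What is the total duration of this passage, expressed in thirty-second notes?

53

Each duration in thirty-second notes: half tied to quarter (half + quarter) = 24; thirty-second = 1; eighth = 4; a full quarter-note triplet (3 notes) (three triplet quarters span one half) = 16; quarter note = 8.
Adding: 24 + 1 + 4 + 16 + 8 = 53 thirty-second notes.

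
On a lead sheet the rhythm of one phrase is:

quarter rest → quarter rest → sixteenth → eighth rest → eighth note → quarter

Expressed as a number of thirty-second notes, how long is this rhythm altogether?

34

Working in thirty-second notes: quarter rest = 8; quarter rest = 8; sixteenth = 2; eighth rest = 4; eighth note = 4; quarter = 8.
Sum: 8 + 8 + 2 + 4 + 4 + 8 = 34 thirty-second notes.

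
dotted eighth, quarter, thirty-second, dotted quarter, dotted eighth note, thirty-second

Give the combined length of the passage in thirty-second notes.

34

In thirty-second notes: dotted eighth = 6; quarter = 8; thirty-second = 1; dotted quarter = 12; dotted eighth note = 6; thirty-second = 1.
Adding: 6 + 8 + 1 + 12 + 6 + 1 = 34 thirty-second notes.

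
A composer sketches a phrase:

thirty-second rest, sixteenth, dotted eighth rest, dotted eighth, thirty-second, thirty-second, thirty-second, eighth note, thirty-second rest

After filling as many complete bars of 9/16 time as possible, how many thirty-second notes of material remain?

5

One bar of 9/16 = 18 thirty-second notes.
Express everything in thirty-second notes: thirty-second rest = 1; sixteenth = 2; dotted eighth rest = 6; dotted eighth = 6; thirty-second = 1; thirty-second = 1; thirty-second = 1; eighth note = 4; thirty-second rest = 1.
Sum: 1 + 2 + 6 + 6 + 1 + 1 + 1 + 4 + 1 = 23.
23 ÷ 18 = 1 complete bar with 5 thirty-second notes remaining.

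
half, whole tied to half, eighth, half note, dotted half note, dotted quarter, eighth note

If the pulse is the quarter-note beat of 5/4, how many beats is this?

15.5

One quarter-note beat = 2 eighth notes.
Each duration in eighth notes: half = 4; whole tied to half (whole + half) = 12; eighth = 1; half note = 4; dotted half note = 6; dotted quarter = 3; eighth note = 1.
Adding: 4 + 12 + 1 + 4 + 6 + 3 + 1 = 31.
31 ÷ 2 = 15.5 beats.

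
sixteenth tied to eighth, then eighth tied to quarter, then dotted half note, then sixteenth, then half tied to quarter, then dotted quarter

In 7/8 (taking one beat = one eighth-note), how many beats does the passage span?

One eighth-note beat = 2 sixteenth notes.
Express everything in sixteenth notes: sixteenth tied to eighth (sixteenth + eighth) = 3; eighth tied to quarter (eighth + quarter) = 6; dotted half note = 12; sixteenth = 1; half tied to quarter (half + quarter) = 12; dotted quarter = 6.
Adding: 3 + 6 + 12 + 1 + 12 + 6 = 40.
40 ÷ 2 = 20 beats.

20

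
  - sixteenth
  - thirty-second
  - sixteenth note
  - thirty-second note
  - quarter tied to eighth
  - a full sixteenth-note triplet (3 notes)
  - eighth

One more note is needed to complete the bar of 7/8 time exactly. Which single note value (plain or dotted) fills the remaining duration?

sixteenth note

The bar of 7/8 = 28 thirty-second notes.
Working in thirty-second notes: sixteenth = 2; thirty-second = 1; sixteenth note = 2; thirty-second note = 1; quarter tied to eighth (quarter + eighth) = 12; a full sixteenth-note triplet (3 notes) (three triplet sixteenths span one eighth) = 4; eighth = 4.
Sum: 2 + 1 + 2 + 1 + 12 + 4 + 4 = 26.
Remaining: 28 − 26 = 2 thirty-second notes, which is a sixteenth note.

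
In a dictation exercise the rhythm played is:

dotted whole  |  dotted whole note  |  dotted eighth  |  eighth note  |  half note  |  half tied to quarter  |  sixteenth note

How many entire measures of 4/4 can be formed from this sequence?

4

One bar of 4/4 = 16 sixteenth notes.
Convert each value to sixteenth notes: dotted whole = 24; dotted whole note = 24; dotted eighth = 3; eighth note = 2; half note = 8; half tied to quarter (half + quarter) = 12; sixteenth note = 1.
Altogether 24 + 24 + 3 + 2 + 8 + 12 + 1 = 74.
74 ÷ 16 = 4 complete bars with 10 left over.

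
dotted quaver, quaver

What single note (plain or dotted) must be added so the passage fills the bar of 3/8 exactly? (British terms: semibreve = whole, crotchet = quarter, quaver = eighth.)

sixteenth note

The bar of 3/8 = 6 sixteenth notes.
Each duration in sixteenth notes: dotted quaver = 3; quaver = 2.
Adding: 3 + 2 = 5.
Remaining: 6 − 5 = 1 sixteenth note, which is a sixteenth note.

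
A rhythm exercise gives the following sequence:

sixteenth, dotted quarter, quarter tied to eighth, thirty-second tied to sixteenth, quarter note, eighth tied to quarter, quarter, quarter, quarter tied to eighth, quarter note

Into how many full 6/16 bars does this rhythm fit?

One bar of 6/16 = 12 thirty-second notes.
In thirty-second notes: sixteenth = 2; dotted quarter = 12; quarter tied to eighth (quarter + eighth) = 12; thirty-second tied to sixteenth (thirty-second + sixteenth) = 3; quarter note = 8; eighth tied to quarter (eighth + quarter) = 12; quarter = 8; quarter = 8; quarter tied to eighth (quarter + eighth) = 12; quarter note = 8.
Sum: 2 + 12 + 12 + 3 + 8 + 12 + 8 + 8 + 12 + 8 = 85.
85 ÷ 12 = 7 complete bars with 1 left over.

7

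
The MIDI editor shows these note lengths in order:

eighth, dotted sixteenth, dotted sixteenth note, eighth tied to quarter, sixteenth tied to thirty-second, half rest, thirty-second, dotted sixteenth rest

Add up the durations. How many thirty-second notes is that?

Convert each value to thirty-second notes: eighth = 4; dotted sixteenth = 3; dotted sixteenth note = 3; eighth tied to quarter (eighth + quarter) = 12; sixteenth tied to thirty-second (sixteenth + thirty-second) = 3; half rest = 16; thirty-second = 1; dotted sixteenth rest = 3.
Total: 4 + 3 + 3 + 12 + 3 + 16 + 1 + 3 = 45 thirty-second notes.

45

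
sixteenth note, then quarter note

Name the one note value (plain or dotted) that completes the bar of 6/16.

The bar of 6/16 = 6 sixteenth notes.
Each duration in sixteenth notes: sixteenth note = 1; quarter note = 4.
Total: 1 + 4 = 5.
Remaining: 6 − 5 = 1 sixteenth note, which is a sixteenth note.

sixteenth note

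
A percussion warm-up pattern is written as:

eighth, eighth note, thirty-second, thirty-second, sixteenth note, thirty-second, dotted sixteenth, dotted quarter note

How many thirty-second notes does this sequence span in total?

28

Each duration in thirty-second notes: eighth = 4; eighth note = 4; thirty-second = 1; thirty-second = 1; sixteenth note = 2; thirty-second = 1; dotted sixteenth = 3; dotted quarter note = 12.
Adding: 4 + 4 + 1 + 1 + 2 + 1 + 3 + 12 = 28 thirty-second notes.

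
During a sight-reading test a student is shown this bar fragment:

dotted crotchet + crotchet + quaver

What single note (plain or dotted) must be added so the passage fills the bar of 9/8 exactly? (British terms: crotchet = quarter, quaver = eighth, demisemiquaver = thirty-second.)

dotted quarter note

The bar of 9/8 = 9 eighth notes.
In eighth notes: dotted crotchet = 3; crotchet = 2; quaver = 1.
Adding: 3 + 2 + 1 = 6.
Remaining: 9 − 6 = 3 eighth notes, which is a dotted quarter note.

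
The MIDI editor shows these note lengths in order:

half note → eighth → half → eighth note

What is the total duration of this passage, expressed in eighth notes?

10

Convert each value to eighth notes: half note = 4; eighth = 1; half = 4; eighth note = 1.
Total: 4 + 1 + 4 + 1 = 10 eighth notes.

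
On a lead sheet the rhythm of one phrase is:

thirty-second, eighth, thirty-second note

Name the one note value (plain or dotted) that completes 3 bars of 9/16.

3 bars of 9/16 = 54 thirty-second notes.
Each duration in thirty-second notes: thirty-second = 1; eighth = 4; thirty-second note = 1.
Sum: 1 + 4 + 1 = 6.
Remaining: 54 − 6 = 48 thirty-second notes, which is a dotted whole note.

dotted whole note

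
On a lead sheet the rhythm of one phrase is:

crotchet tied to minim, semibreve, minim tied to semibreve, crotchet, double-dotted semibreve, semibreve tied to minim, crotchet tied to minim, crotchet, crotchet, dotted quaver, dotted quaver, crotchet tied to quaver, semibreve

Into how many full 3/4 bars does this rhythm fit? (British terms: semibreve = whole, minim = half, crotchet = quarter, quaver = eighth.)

One bar of 3/4 = 12 sixteenth notes.
Working in sixteenth notes: crotchet tied to minim (crotchet + minim) = 12; semibreve = 16; minim tied to semibreve (minim + semibreve) = 24; crotchet = 4; double-dotted semibreve = 28; semibreve tied to minim (semibreve + minim) = 24; crotchet tied to minim (crotchet + minim) = 12; crotchet = 4; crotchet = 4; dotted quaver = 3; dotted quaver = 3; crotchet tied to quaver (crotchet + quaver) = 6; semibreve = 16.
Sum: 12 + 16 + 24 + 4 + 28 + 24 + 12 + 4 + 4 + 3 + 3 + 6 + 16 = 156.
156 ÷ 12 = 13 complete bars with 0 left over.

13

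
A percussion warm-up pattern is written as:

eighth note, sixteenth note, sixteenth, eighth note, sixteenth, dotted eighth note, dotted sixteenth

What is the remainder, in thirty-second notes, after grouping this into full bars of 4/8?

One bar of 4/8 = 16 thirty-second notes.
In thirty-second notes: eighth note = 4; sixteenth note = 2; sixteenth = 2; eighth note = 4; sixteenth = 2; dotted eighth note = 6; dotted sixteenth = 3.
Adding: 4 + 2 + 2 + 4 + 2 + 6 + 3 = 23.
23 ÷ 16 = 1 complete bar with 7 thirty-second notes remaining.

7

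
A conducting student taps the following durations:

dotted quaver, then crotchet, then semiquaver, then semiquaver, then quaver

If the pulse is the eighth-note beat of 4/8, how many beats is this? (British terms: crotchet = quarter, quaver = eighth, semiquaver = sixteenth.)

5.5

One eighth-note beat = 2 sixteenth notes.
In sixteenth notes: dotted quaver = 3; crotchet = 4; semiquaver = 1; semiquaver = 1; quaver = 2.
Total: 3 + 4 + 1 + 1 + 2 = 11.
11 ÷ 2 = 5.5 beats.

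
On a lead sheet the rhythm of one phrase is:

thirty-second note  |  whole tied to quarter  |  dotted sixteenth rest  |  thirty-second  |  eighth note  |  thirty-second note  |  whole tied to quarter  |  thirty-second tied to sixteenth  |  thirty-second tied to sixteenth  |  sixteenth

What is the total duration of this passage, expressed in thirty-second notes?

Working in thirty-second notes: thirty-second note = 1; whole tied to quarter (whole + quarter) = 40; dotted sixteenth rest = 3; thirty-second = 1; eighth note = 4; thirty-second note = 1; whole tied to quarter (whole + quarter) = 40; thirty-second tied to sixteenth (thirty-second + sixteenth) = 3; thirty-second tied to sixteenth (thirty-second + sixteenth) = 3; sixteenth = 2.
Sum: 1 + 40 + 3 + 1 + 4 + 1 + 40 + 3 + 3 + 2 = 98 thirty-second notes.

98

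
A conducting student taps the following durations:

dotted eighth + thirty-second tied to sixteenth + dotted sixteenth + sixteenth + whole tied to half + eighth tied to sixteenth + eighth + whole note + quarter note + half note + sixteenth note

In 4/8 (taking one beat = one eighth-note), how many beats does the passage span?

32.5

One eighth-note beat = 4 thirty-second notes.
In thirty-second notes: dotted eighth = 6; thirty-second tied to sixteenth (thirty-second + sixteenth) = 3; dotted sixteenth = 3; sixteenth = 2; whole tied to half (whole + half) = 48; eighth tied to sixteenth (eighth + sixteenth) = 6; eighth = 4; whole note = 32; quarter note = 8; half note = 16; sixteenth note = 2.
Total: 6 + 3 + 3 + 2 + 48 + 6 + 4 + 32 + 8 + 16 + 2 = 130.
130 ÷ 4 = 32.5 beats.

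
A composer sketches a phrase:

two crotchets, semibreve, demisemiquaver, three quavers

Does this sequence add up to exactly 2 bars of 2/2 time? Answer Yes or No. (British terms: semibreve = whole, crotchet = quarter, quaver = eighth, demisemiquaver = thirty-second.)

No

One bar of 2/2 = 32 thirty-second notes, so 2 bars = 64.
Working in thirty-second notes: crotchet = 8; crotchet = 8; semibreve = 32; demisemiquaver = 1; quaver = 4; quaver = 4; quaver = 4.
Altogether 8 + 8 + 32 + 1 + 4 + 4 + 4 = 61.
61 falls short of 64, so the answer is No.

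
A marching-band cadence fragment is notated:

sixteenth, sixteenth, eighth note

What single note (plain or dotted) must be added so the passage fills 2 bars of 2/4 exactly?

dotted half note

2 bars of 2/4 = 16 sixteenth notes.
In sixteenth notes: sixteenth = 1; sixteenth = 1; eighth note = 2.
Adding: 1 + 1 + 2 = 4.
Remaining: 16 − 4 = 12 sixteenth notes, which is a dotted half note.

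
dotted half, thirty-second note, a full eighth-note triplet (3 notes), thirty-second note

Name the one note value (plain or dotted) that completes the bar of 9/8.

The bar of 9/8 = 36 thirty-second notes.
Working in thirty-second notes: dotted half = 24; thirty-second note = 1; a full eighth-note triplet (3 notes) (three triplet eighths span one quarter) = 8; thirty-second note = 1.
Adding: 24 + 1 + 8 + 1 = 34.
Remaining: 36 − 34 = 2 thirty-second notes, which is a sixteenth note.

sixteenth note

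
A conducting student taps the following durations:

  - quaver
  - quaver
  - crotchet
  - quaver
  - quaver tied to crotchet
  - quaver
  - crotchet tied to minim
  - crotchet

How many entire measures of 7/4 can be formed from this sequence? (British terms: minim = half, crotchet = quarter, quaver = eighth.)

One bar of 7/4 = 14 eighth notes.
Express everything in eighth notes: quaver = 1; quaver = 1; crotchet = 2; quaver = 1; quaver tied to crotchet (quaver + crotchet) = 3; quaver = 1; crotchet tied to minim (crotchet + minim) = 6; crotchet = 2.
Total: 1 + 1 + 2 + 1 + 3 + 1 + 6 + 2 = 17.
17 ÷ 14 = 1 complete bar with 3 left over.

1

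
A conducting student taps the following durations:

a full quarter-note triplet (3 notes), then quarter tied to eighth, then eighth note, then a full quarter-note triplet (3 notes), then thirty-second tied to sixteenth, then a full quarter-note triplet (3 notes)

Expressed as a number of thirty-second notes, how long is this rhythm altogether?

67

Working in thirty-second notes: a full quarter-note triplet (3 notes) (three triplet quarters span one half) = 16; quarter tied to eighth (quarter + eighth) = 12; eighth note = 4; a full quarter-note triplet (3 notes) (three triplet quarters span one half) = 16; thirty-second tied to sixteenth (thirty-second + sixteenth) = 3; a full quarter-note triplet (3 notes) (three triplet quarters span one half) = 16.
Altogether 16 + 12 + 4 + 16 + 3 + 16 = 67 thirty-second notes.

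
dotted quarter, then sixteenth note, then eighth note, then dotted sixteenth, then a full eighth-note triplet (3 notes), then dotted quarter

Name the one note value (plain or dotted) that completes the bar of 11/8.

The bar of 11/8 = 44 thirty-second notes.
Working in thirty-second notes: dotted quarter = 12; sixteenth note = 2; eighth note = 4; dotted sixteenth = 3; a full eighth-note triplet (3 notes) (three triplet eighths span one quarter) = 8; dotted quarter = 12.
Sum: 12 + 2 + 4 + 3 + 8 + 12 = 41.
Remaining: 44 − 41 = 3 thirty-second notes, which is a dotted sixteenth note.

dotted sixteenth note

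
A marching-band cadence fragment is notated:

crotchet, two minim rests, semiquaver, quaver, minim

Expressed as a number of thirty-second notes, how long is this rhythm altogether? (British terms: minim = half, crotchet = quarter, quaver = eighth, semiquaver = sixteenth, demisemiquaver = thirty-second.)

Working in thirty-second notes: crotchet = 8; minim rest = 16; minim rest = 16; semiquaver = 2; quaver = 4; minim = 16.
Adding: 8 + 16 + 16 + 2 + 4 + 16 = 62 thirty-second notes.

62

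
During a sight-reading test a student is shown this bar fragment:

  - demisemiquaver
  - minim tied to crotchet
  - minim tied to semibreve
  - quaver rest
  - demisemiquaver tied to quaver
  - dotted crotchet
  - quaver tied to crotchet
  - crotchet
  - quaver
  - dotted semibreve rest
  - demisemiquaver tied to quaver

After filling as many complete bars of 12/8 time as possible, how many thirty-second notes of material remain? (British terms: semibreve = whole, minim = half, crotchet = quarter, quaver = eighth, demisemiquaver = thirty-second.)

One bar of 12/8 = 48 thirty-second notes.
In thirty-second notes: demisemiquaver = 1; minim tied to crotchet (minim + crotchet) = 24; minim tied to semibreve (minim + semibreve) = 48; quaver rest = 4; demisemiquaver tied to quaver (demisemiquaver + quaver) = 5; dotted crotchet = 12; quaver tied to crotchet (quaver + crotchet) = 12; crotchet = 8; quaver = 4; dotted semibreve rest = 48; demisemiquaver tied to quaver (demisemiquaver + quaver) = 5.
Sum: 1 + 24 + 48 + 4 + 5 + 12 + 12 + 8 + 4 + 48 + 5 = 171.
171 ÷ 48 = 3 complete bars with 27 thirty-second notes remaining.

27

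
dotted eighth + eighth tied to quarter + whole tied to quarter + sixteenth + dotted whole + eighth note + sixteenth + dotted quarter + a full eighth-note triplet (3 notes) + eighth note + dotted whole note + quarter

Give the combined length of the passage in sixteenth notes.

Each duration in sixteenth notes: dotted eighth = 3; eighth tied to quarter (eighth + quarter) = 6; whole tied to quarter (whole + quarter) = 20; sixteenth = 1; dotted whole = 24; eighth note = 2; sixteenth = 1; dotted quarter = 6; a full eighth-note triplet (3 notes) (three triplet eighths span one quarter) = 4; eighth note = 2; dotted whole note = 24; quarter = 4.
Total: 3 + 6 + 20 + 1 + 24 + 2 + 1 + 6 + 4 + 2 + 24 + 4 = 97 sixteenth notes.

97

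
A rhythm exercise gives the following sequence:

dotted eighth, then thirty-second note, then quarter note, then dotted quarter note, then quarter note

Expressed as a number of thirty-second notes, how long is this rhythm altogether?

In thirty-second notes: dotted eighth = 6; thirty-second note = 1; quarter note = 8; dotted quarter note = 12; quarter note = 8.
Adding: 6 + 1 + 8 + 12 + 8 = 35 thirty-second notes.

35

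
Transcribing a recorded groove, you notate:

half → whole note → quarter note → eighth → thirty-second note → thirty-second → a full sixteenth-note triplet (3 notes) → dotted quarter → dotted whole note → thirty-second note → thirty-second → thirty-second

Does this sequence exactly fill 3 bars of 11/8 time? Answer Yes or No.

One bar of 11/8 = 44 thirty-second notes, so 3 bars = 132.
Working in thirty-second notes: half = 16; whole note = 32; quarter note = 8; eighth = 4; thirty-second note = 1; thirty-second = 1; a full sixteenth-note triplet (3 notes) (three triplet sixteenths span one eighth) = 4; dotted quarter = 12; dotted whole note = 48; thirty-second note = 1; thirty-second = 1; thirty-second = 1.
Sum: 16 + 32 + 8 + 4 + 1 + 1 + 4 + 12 + 48 + 1 + 1 + 1 = 129.
129 falls short of 132, so the answer is No.

No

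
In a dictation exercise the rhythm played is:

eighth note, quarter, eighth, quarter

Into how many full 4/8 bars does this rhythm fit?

1

One bar of 4/8 = 4 eighth notes.
Convert each value to eighth notes: eighth note = 1; quarter = 2; eighth = 1; quarter = 2.
Total: 1 + 2 + 1 + 2 = 6.
6 ÷ 4 = 1 complete bar with 2 left over.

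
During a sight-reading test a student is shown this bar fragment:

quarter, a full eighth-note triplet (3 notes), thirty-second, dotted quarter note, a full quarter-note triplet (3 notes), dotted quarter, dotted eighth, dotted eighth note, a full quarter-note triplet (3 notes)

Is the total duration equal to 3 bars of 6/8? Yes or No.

One bar of 6/8 = 24 thirty-second notes, so 3 bars = 72.
Each duration in thirty-second notes: quarter = 8; a full eighth-note triplet (3 notes) (three triplet eighths span one quarter) = 8; thirty-second = 1; dotted quarter note = 12; a full quarter-note triplet (3 notes) (three triplet quarters span one half) = 16; dotted quarter = 12; dotted eighth = 6; dotted eighth note = 6; a full quarter-note triplet (3 notes) (three triplet quarters span one half) = 16.
Adding: 8 + 8 + 1 + 12 + 16 + 12 + 6 + 6 + 16 = 85.
85 exceeds 72, so the answer is No.

No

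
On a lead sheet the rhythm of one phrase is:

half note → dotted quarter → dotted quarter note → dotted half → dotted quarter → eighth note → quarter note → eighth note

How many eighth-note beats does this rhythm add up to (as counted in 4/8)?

One eighth-note beat = 2 sixteenth notes.
Working in sixteenth notes: half note = 8; dotted quarter = 6; dotted quarter note = 6; dotted half = 12; dotted quarter = 6; eighth note = 2; quarter note = 4; eighth note = 2.
Total: 8 + 6 + 6 + 12 + 6 + 2 + 4 + 2 = 46.
46 ÷ 2 = 23 beats.

23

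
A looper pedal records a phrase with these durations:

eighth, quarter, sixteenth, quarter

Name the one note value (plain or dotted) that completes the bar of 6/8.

The bar of 6/8 = 12 sixteenth notes.
Express everything in sixteenth notes: eighth = 2; quarter = 4; sixteenth = 1; quarter = 4.
Altogether 2 + 4 + 1 + 4 = 11.
Remaining: 12 − 11 = 1 sixteenth note, which is a sixteenth note.

sixteenth note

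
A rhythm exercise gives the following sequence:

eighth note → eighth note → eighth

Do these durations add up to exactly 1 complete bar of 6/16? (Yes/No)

Yes

One bar of 6/16 = 3 eighth notes.
Convert each value to eighth notes: eighth note = 1; eighth note = 1; eighth = 1.
Adding: 1 + 1 + 1 = 3.
3 equals 3, so the answer is Yes.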